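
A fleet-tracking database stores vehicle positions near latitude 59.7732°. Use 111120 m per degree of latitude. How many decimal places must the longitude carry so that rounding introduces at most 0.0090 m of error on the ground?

7 decimal places

At 59.7732° one degree of longitude covers 111120 × cos 59.7732° ≈ 111120 × 0.5034 ≈ 55940.5 m.
Rounding to N decimal places gives at most 0.5 × 10⁻ᴺ degrees of error, i.e. 0.5 × 10⁻ᴺ × 55940.5 m.
Need 0.5 × 55940.5 × 10⁻ᴺ ≤ 0.0090 → 10⁻ᴺ ≤ 3.218e-07, so N ≥ 6.49.
So 7 decimal places suffice (0.0028 m); 6 would allow up to 0.028 m.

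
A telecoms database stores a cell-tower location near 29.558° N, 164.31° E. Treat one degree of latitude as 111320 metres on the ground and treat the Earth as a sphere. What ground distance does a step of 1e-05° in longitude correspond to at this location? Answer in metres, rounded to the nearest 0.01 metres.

At 29.558° a degree of longitude is 111320 × cos 29.558° ≈ 96832.5 m, so 1e-05° corresponds to 0.968325 m.

0.97 metres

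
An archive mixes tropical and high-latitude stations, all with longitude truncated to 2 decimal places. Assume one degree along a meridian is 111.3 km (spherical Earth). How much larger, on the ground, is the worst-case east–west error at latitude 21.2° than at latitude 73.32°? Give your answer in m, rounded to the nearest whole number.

Truncating at 2 decimal places can drop up to a full unit in the last place, so the longitude may be off by as much as 0.01°.
Error at 21.2° = 0.01° × 111300 × cos 21.2° ≈ 1113 × 0.9323 = 1037.7 m.
Error at 73.32° = 0.01° × 111300 × cos 73.32° ≈ 1113 × 0.2870 = 319.46 m.
So the lower-latitude error exceeds the higher by 1037.7 − 319.46 = 718.22 m.

718 m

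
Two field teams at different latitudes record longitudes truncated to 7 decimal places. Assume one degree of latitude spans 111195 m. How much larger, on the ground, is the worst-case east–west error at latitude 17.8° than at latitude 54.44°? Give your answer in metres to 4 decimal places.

Truncating at 7 decimal places can drop up to a full unit in the last place, so the longitude may be off by as much as 1e-07°.
Error at 17.8° = 1e-07° × 111195 × cos 17.8° ≈ 0.011119 × 0.9521 = 0.010587 m.
Error at 54.44° = 1e-07° × 111195 × cos 54.44° ≈ 0.011119 × 0.5816 = 0.0064666 m.
Difference: 0.010587 − 0.0064666 = 0.0041206 m.

0.0041 metres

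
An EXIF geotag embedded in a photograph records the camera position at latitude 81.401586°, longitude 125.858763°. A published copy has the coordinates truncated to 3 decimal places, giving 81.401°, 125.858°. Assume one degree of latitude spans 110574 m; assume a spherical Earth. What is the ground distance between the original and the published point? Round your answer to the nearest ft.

The latitude changed by +0.000586° and the longitude by +0.000763°.
North–south shift: 0.000586 × 110574 = 64.7964 m.
E–W at 81.401°: 0.000763° × 110574 × cos 81.401° = 0.000763 × 110574 × 0.1495 ≈ 12.6145 m.
Distance: √(64.7964² + 12.6145²) ≈ 66.0128 m.
Converting: 66.0128 m × 3.2808 ft/m ≈ 216.58 ft.

217 ft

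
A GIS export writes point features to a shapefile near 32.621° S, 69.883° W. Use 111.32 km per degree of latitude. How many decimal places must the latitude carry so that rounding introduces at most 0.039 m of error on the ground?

One degree of latitude covers 111320 m.
Rounding to N decimal places gives at most 0.5 × 10⁻ᴺ degrees of error, i.e. 0.5 × 10⁻ᴺ × 111320 m.
Need 0.5 × 111320 × 10⁻ᴺ ≤ 0.039 → 10⁻ᴺ ≤ 7.007e-07, so N ≥ 6.15.
N = 6 would give 0.0557 m (too coarse); N = 7 gives 0.00557 m ≤ 0.039 m.

7 decimal places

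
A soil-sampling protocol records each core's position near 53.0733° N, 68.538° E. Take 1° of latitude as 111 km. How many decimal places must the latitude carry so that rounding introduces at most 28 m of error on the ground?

4 decimal places

One degree of latitude covers 111000 m.
Rounding to N decimal places gives at most 0.5 × 10⁻ᴺ degrees of error, i.e. 0.5 × 10⁻ᴺ × 111000 m.
Setting 55500 × 10⁻ᴺ ≤ 28 gives 10ᴺ ≥ 1982, i.e. N ≥ 3.30.
At 3 places the error can reach 55.5 m, but 4 places keeps it to 5.55 m.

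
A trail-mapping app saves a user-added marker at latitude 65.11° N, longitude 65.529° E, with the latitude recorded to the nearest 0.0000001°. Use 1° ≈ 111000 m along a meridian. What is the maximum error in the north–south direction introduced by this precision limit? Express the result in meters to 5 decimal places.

0.00555 meters

Rounding to 7 decimal places leaves the latitude within ±5e-08° of the true value.
So the N–S error is at most 5e-08 × 111000 = 0.00555 m.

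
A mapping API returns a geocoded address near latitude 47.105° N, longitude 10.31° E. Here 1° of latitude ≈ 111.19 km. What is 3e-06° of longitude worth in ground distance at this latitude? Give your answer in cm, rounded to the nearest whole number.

3e-06° of longitude at 47.105° is 3e-06 × 111190 × cos 47.105° ≈ 3e-06 × 75682.2 = 0.227047 m.
That is 0.227047 m = 22.705 cm.

23 cm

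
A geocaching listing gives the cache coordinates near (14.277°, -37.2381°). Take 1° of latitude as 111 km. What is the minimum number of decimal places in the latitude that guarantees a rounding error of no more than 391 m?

One degree of latitude covers 111000 m.
With N decimal places the half-ulp bound is 0.5·10⁻ᴺ°, or 0.5·10⁻ᴺ × 111000 m on the ground.
Setting 55500 × 10⁻ᴺ ≤ 391 gives 10ᴺ ≥ 141.9, i.e. N ≥ 2.15.
N = 2 would give 555 m (too coarse); N = 3 gives 55.5 m ≤ 391 m.

3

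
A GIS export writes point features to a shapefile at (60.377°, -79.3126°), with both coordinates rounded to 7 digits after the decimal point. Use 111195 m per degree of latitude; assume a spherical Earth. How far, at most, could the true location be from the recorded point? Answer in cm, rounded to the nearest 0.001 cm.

0.620 cm

Rounding to 7 decimal places leaves each coordinate within ±5e-08° of the true value.
North–south component: 5e-08° × 111195 = 0.00555975 m.
E–W at 60.377°: 5e-08° × 111195 × cos 60.377° = 5e-08 × 111195 × 0.4943 ≈ 0.00274813 m.
Worst case both components are at the extreme and orthogonal: √(0.00555975² + 0.00274813²) ≈ 0.00620186 m.
That is 0.00620186 m = 0.62019 cm.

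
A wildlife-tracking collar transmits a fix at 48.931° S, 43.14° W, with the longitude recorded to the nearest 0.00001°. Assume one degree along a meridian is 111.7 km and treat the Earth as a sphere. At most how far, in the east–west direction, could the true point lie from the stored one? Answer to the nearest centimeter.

Rounding to 5 decimal places leaves the longitude within ±5e-06° of the true value.
At latitude 48.931° a degree of longitude spans 111700 m × cos 48.931° = 111700 × 0.6570 ≈ 73383.3 m.
So at most 5e-06° × 73383.3 ≈ 0.366916 m east–west.
That is 0.366916 m = 36.692 cm.

37 centimeters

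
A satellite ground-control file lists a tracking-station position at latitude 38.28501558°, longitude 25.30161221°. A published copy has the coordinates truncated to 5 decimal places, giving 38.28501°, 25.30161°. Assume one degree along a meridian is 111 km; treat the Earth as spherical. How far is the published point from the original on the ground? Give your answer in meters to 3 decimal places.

0.649 meters

The latitude changed by +0.00000558° and the longitude by +0.00000221°.
North–south shift: 0.00000558 × 111000 = 0.61938 m.
E–W at 38.285°: 0.00000221° × 111000 × cos 38.285° = 0.00000221 × 111000 × 0.7849 ≈ 0.192553 m.
Distance: √(0.61938² + 0.192553²) ≈ 0.64862 m.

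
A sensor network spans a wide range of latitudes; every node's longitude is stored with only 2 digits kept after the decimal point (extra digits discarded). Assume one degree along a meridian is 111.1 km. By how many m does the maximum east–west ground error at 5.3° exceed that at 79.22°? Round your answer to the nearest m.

898 m

Truncating at 2 decimal places can drop up to a full unit in the last place, so the longitude may be off by as much as 0.01°.
At 5.3°: 0.01° × 111100 × cos 5.3° = 0.01 × 111100 × 0.9957 ≈ 1106.3 m.
Error at 79.22° = 0.01° × 111100 × cos 79.22° ≈ 1111 × 0.1870 = 207.8 m.
Difference: 1106.3 − 207.8 = 898.45 m.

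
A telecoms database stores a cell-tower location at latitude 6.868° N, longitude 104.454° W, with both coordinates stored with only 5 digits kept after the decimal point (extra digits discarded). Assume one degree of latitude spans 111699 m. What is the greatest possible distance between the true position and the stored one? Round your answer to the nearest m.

Truncating at 5 decimal places can drop up to a full unit in the last place, so each coordinate may be off by as much as 1e-05°.
Latitude error → 1e-05 × 111699 = 1.11699 m along the meridian.
Longitude error → 1e-05 × 111699 × cos 6.868° = 1e-05 × 111699 × 0.9928 ≈ 1.10897 m.
Combining orthogonally: (1.11699² + 1.10897²)^½ ≈ 1.57401 m.

2 m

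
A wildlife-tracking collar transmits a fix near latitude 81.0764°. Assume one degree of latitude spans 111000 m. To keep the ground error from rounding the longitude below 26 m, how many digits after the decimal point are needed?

3 decimal places

At 81.0764° one degree of longitude covers 111000 × cos 81.0764° ≈ 111000 × 0.1551 ≈ 17218 m.
Rounding to N decimal places gives at most 0.5 × 10⁻ᴺ degrees of error, i.e. 0.5 × 10⁻ᴺ × 17218 m.
Need 0.5 × 17218 × 10⁻ᴺ ≤ 26 → 10⁻ᴺ ≤ 3.020e-03, so N ≥ 2.52.
N = 2 would give 86.1 m (too coarse); N = 3 gives 8.61 m ≤ 26 m.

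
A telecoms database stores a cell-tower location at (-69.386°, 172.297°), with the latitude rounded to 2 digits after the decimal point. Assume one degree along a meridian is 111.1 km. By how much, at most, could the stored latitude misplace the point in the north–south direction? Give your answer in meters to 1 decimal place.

Rounding to 2 decimal places leaves the latitude within ±0.005° of the true value.
North–south distance: 0.005° × 111100 m/° = 555.5 m.

555.5 meters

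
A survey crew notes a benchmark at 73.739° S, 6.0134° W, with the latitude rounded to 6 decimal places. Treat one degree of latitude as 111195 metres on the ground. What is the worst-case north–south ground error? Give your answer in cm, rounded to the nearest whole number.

6 cm

Rounding to 6 decimal places leaves the latitude within ±5e-07° of the true value.
Along the meridian that is 5e-07° × 111195 m/° = 0.0555975 m.
That is 0.0555975 m = 5.5597 cm.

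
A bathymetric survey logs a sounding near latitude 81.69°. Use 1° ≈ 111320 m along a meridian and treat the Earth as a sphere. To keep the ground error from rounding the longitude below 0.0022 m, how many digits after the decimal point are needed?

7

At 81.69° one degree of longitude covers 111320 × cos 81.69° ≈ 111320 × 0.1445 ≈ 16089 m.
With N decimal places the half-ulp bound is 0.5·10⁻ᴺ°, or 0.5·10⁻ᴺ × 16089 m on the ground.
Need 0.5 × 16089 × 10⁻ᴺ ≤ 0.0022 → 10⁻ᴺ ≤ 2.735e-07, so N ≥ 6.56.
At 6 places the error can reach 0.00804 m, but 7 places keeps it to 0.000804 m.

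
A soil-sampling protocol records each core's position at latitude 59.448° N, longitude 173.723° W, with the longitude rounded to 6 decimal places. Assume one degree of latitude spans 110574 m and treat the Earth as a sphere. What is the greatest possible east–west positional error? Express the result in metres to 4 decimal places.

0.0281 metres

Rounding to 6 decimal places leaves the longitude within ±5e-07° of the true value.
At latitude 59.448° a degree of longitude spans 110574 m × cos 59.448° = 110574 × 0.5083 ≈ 56207 m.
Maximum E–W displacement: 5e-07 × 56207 = 0.0281035 m.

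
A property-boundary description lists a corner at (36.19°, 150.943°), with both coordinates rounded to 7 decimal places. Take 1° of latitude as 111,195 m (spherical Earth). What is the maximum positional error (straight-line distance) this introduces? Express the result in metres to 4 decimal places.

0.0071 metres

Rounding to 7 decimal places leaves each coordinate within ±5e-08° of the true value.
N–S: 5e-08° × 111195 m/° = 0.00555975 m.
East–west component at 36.19°: 5e-08° × 111195 × cos 36.19° ≈ 5e-08 × 89741.4 ≈ 0.00448707 m.
Combining orthogonally: (0.00555975² + 0.00448707²)^½ ≈ 0.00714455 m.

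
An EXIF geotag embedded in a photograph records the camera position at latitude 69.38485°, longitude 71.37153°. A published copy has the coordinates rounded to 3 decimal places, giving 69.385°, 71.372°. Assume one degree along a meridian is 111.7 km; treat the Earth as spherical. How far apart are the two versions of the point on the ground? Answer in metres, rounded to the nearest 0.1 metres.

The latitude changed by -0.00015° and the longitude by -0.00047°.
N–S: -0.00015° × 111700 m/° = -16.755 m.
E–W at 69.385°: -0.00047° × 111700 × cos 69.385° = -0.00047 × 111700 × 0.3521 ≈ -18.4842 m.
Distance: √(16.755² + 18.4842²) ≈ 24.9479 m.

24.9 metres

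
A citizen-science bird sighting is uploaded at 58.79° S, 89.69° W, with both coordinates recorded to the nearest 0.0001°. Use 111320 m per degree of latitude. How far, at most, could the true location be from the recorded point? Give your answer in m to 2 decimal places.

Rounding to 4 decimal places leaves each coordinate within ±5e-05° of the true value.
North–south component: 5e-05° × 111320 = 5.566 m.
Longitude error → 5e-05 × 111320 × cos 58.79° = 5e-05 × 111320 × 0.5182 ≈ 2.88417 m.
Combining orthogonally: (5.566² + 2.88417²)^½ ≈ 6.26887 m.

6.27 m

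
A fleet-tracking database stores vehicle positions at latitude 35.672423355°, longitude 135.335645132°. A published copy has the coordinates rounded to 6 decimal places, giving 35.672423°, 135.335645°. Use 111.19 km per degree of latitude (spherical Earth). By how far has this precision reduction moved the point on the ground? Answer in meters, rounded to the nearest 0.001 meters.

The latitude changed by +0.000000355° and the longitude by +0.000000132°.
North–south shift: 0.000000355 × 111190 = 0.0394724 m.
East–west at this latitude: 0.000000132° × 111190 × cos 35.6724° ≈ 0.000000132 × 90326.8 = 0.0119231 m.
Combined displacement = (0.0394724² + 0.0119231²)^½ ≈ 0.0412339 m.

0.041 meters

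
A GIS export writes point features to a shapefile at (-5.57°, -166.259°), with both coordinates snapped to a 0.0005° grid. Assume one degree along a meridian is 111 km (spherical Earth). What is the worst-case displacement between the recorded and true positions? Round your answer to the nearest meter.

With a 0.0005° grid the true value lies within half a step, ±0.0005°/2 = ±0.00025°, of the stored one.
North–south component: 0.00025° × 111000 = 27.75 m.
E–W at 5.57°: 0.00025° × 111000 × cos 5.57° = 0.00025 × 111000 × 0.9953 ≈ 27.619 m.
Combining orthogonally: (27.75² + 27.619²)^½ ≈ 39.1519 m.

39 meters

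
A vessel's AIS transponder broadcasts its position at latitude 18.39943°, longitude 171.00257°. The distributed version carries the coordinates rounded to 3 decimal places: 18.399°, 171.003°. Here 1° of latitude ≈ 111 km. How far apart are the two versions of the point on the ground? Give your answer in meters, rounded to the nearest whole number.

The latitude changed by +0.00043° and the longitude by -0.00043°.
N–S: 0.00043° × 111000 m/° = 47.73 m.
East–west at this latitude: -0.00043° × 111000 × cos 18.399° ≈ -0.00043 × 105326 = -45.2901 m.
Distance: √(47.73² + 45.2901²) ≈ 65.7978 m.

66 meters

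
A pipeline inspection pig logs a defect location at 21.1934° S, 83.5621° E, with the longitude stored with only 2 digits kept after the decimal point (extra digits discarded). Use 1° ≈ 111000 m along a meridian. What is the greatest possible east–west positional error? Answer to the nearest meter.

Truncating at 2 decimal places can drop up to a full unit in the last place, so the longitude may be off by as much as 0.01°.
Parallels shrink by cos φ, so at 21.1934° a degree of longitude is 111000 × 0.9324 ≈ 103493 m.
Maximum E–W displacement: 0.01 × 103493 = 1034.93 m.

1035 meters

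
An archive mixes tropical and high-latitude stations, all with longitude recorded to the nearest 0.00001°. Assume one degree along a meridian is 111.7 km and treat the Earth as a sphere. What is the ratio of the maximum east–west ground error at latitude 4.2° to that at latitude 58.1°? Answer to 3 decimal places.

1.887

Rounding to 5 decimal places leaves the longitude within ±5e-06° of the true value.
At 4.2°: 5e-06° × 111700 × cos 4.2° = 5e-06 × 111700 × 0.9973 ≈ 0.557 m.
At 58.1°: 5e-06° × 111700 × cos 58.1° = 5e-06 × 111700 × 0.5284 ≈ 0.29513 m.
Ratio: 0.557 / 0.29513 = cos 4.2° / cos 58.1° ≈ 1.8873.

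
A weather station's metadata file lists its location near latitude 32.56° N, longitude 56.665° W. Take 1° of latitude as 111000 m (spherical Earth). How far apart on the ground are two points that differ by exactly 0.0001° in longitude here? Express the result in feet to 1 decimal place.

At 32.56° a degree of longitude is 111000 × cos 32.56° ≈ 93553.9 m, so 0.0001° corresponds to 9.35539 m.
In feet: 9.35539 m ÷ 0.3048 ≈ 30.694 ft.

30.7 feet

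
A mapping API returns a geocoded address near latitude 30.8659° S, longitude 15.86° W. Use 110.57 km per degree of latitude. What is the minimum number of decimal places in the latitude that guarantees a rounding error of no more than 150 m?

One degree of latitude covers 110570 m.
Rounding to N decimal places gives at most 0.5 × 10⁻ᴺ degrees of error, i.e. 0.5 × 10⁻ᴺ × 110570 m.
Setting 55285 × 10⁻ᴺ ≤ 150 gives 10ᴺ ≥ 368.6, i.e. N ≥ 2.57.
N = 2 would give 553 m (too coarse); N = 3 gives 55.3 m ≤ 150 m.

3 decimal places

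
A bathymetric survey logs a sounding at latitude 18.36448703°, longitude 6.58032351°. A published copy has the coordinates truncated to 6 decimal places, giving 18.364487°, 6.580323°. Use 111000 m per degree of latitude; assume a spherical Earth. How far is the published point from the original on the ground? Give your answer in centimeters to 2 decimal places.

Δlat = 18.36448703 − 18.364487 = +0.00000003°; Δlon = 6.58032351 − 6.580323 = +0.00000051°.
North–south shift: 0.00000003 × 111000 = 0.00333 m.
E–W at 18.3645°: 0.00000051° × 111000 × cos 18.3645° = 0.00000051 × 111000 × 0.9491 ≈ 0.0537269 m.
Distance: √(0.00333² + 0.0537269²) ≈ 0.05383 m.
That is 0.05383 m = 5.383 cm.

5.38 centimeters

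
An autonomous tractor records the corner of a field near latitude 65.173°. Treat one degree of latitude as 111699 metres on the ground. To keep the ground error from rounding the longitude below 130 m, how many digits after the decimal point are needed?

At 65.173° one degree of longitude covers 111699 × cos 65.173° ≈ 111699 × 0.4199 ≈ 46900.2 m.
Rounding to N decimal places gives at most 0.5 × 10⁻ᴺ degrees of error, i.e. 0.5 × 10⁻ᴺ × 46900.2 m.
Setting 23450.1 × 10⁻ᴺ ≤ 130 gives 10ᴺ ≥ 180.4, i.e. N ≥ 2.26.
At 2 places the error can reach 235 m, but 3 places keeps it to 23.5 m.

3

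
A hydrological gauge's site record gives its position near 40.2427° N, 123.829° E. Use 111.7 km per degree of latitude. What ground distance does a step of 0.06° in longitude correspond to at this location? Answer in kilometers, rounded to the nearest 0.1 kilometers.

5.1 kilometers

0.06° of longitude at 40.2427° is 0.06 × 111700 × cos 40.2427° ≈ 0.06 × 85262.3 = 5115.74 m.
That is 5115.74 m = 5.1157 km.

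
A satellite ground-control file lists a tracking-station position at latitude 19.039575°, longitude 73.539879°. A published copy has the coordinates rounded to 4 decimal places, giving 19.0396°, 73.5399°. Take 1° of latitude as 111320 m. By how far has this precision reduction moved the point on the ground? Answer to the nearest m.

4 m

Δlat = 19.039575 − 19.0396 = -0.000025°; Δlon = 73.539879 − 73.5399 = -0.000021°.
North–south shift: -0.000025 × 111320 = -2.783 m.
E–W at 19.0396°: -0.000021° × 111320 × cos 19.0396° = -0.000021 × 111320 × 0.9453 ≈ -2.20983 m.
Combined displacement = (2.783² + 2.20983²)^½ ≈ 3.55365 m.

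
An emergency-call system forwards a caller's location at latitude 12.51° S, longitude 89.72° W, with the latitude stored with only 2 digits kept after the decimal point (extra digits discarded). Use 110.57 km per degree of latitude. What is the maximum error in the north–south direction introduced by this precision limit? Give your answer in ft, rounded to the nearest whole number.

3628 ft

Truncating at 2 decimal places can drop up to a full unit in the last place, so the latitude may be off by as much as 0.01°.
Along the meridian that is 0.01° × 110570 m/° = 1105.7 m.
Converting: 1105.7 m × 3.2808 ft/m ≈ 3627.6 ft.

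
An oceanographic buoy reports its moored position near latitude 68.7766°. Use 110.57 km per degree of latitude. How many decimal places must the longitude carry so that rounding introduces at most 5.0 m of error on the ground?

4 decimal places

At 68.7766° one degree of longitude covers 110570 × cos 68.7766° ≈ 110570 × 0.3620 ≈ 40026.9 m.
With N decimal places the half-ulp bound is 0.5·10⁻ᴺ°, or 0.5·10⁻ᴺ × 40026.9 m on the ground.
Need 0.5 × 40026.9 × 10⁻ᴺ ≤ 5.0 → 10⁻ᴺ ≤ 2.498e-04, so N ≥ 3.60.
At 3 places the error can reach 20 m, but 4 places keeps it to 2 m.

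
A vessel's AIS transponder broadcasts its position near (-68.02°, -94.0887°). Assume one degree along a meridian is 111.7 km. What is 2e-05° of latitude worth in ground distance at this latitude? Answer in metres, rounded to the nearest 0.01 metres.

2.23 metres

Along a meridian 2e-05° is 2e-05 × 111700 = 2.234 m.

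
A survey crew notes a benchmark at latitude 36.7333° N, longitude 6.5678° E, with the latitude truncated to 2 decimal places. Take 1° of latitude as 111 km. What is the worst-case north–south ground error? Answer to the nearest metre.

1110 metres

Truncating at 2 decimal places can drop up to a full unit in the last place, so the latitude may be off by as much as 0.01°.
So the N–S error is at most 0.01 × 111000 = 1110 m.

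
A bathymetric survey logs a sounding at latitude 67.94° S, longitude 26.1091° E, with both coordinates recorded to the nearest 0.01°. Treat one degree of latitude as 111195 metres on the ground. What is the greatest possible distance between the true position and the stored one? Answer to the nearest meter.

594 meters

Rounding to 2 decimal places leaves each coordinate within ±0.005° of the true value.
N–S: 0.005° × 111195 m/° = 555.975 m.
East–west component at 67.94°: 0.005° × 111195 × cos 67.94° ≈ 0.005 × 41762.3 ≈ 208.812 m.
Combining orthogonally: (555.975² + 208.812²)^½ ≈ 593.894 m.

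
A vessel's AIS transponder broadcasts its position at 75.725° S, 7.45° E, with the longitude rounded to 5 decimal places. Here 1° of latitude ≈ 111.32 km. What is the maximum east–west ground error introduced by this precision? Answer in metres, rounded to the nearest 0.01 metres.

Rounding to 5 decimal places leaves the longitude within ±5e-06° of the true value.
At latitude 75.725° a degree of longitude spans 111320 m × cos 75.725° = 111320 × 0.2466 ≈ 27448.9 m.
So at most 5e-06° × 27448.9 ≈ 0.137244 m east–west.

0.14 metres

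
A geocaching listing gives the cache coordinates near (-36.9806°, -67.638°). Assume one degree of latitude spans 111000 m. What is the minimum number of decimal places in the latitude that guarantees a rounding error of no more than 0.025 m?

One degree of latitude covers 111000 m.
Rounding to N decimal places gives at most 0.5 × 10⁻ᴺ degrees of error, i.e. 0.5 × 10⁻ᴺ × 111000 m.
Setting 55500 × 10⁻ᴺ ≤ 0.025 gives 10ᴺ ≥ 2.22e+06, i.e. N ≥ 6.35.
N = 6 would give 0.0555 m (too coarse); N = 7 gives 0.00555 m ≤ 0.025 m.

7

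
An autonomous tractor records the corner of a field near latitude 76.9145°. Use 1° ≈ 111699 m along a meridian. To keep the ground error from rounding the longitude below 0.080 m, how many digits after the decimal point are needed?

6 decimal places

At 76.9145° one degree of longitude covers 111699 × cos 76.9145° ≈ 111699 × 0.2264 ≈ 25289.2 m.
Rounding to N decimal places gives at most 0.5 × 10⁻ᴺ degrees of error, i.e. 0.5 × 10⁻ᴺ × 25289.2 m.
Need 0.5 × 25289.2 × 10⁻ᴺ ≤ 0.080 → 10⁻ᴺ ≤ 6.327e-06, so N ≥ 5.20.
At 5 places the error can reach 0.126 m, but 6 places keeps it to 0.0126 m.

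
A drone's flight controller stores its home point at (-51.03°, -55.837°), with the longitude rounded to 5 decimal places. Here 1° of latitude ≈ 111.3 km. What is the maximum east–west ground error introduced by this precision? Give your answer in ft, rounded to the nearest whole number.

Rounding to 5 decimal places leaves the longitude within ±5e-06° of the true value.
At latitude 51.03° a degree of longitude spans 111300 m × cos 51.03° = 111300 × 0.6289 ≈ 69998.1 m.
So at most 5e-06° × 69998.1 ≈ 0.34999 m east–west.
In feet: 0.34999 m ÷ 0.3048 ≈ 1.1483 ft.

1 ft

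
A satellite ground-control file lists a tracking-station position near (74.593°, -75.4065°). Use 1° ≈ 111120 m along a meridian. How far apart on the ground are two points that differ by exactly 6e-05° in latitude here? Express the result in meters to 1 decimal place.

6.7 meters

Along a meridian 6e-05° is 6e-05 × 111120 = 6.6672 m.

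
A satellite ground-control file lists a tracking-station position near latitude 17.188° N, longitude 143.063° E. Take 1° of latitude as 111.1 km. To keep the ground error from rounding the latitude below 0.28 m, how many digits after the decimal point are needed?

One degree of latitude covers 111100 m.
With N decimal places the half-ulp bound is 0.5·10⁻ᴺ°, or 0.5·10⁻ᴺ × 111100 m on the ground.
Need 0.5 × 111100 × 10⁻ᴺ ≤ 0.28 → 10⁻ᴺ ≤ 5.041e-06, so N ≥ 5.30.
N = 5 would give 0.555 m (too coarse); N = 6 gives 0.0555 m ≤ 0.28 m.

6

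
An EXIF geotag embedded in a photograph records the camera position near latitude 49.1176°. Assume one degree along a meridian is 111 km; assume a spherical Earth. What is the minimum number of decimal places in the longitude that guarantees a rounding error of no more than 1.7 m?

5 decimal places

At 49.1176° one degree of longitude covers 111000 × cos 49.1176° ≈ 111000 × 0.6545 ≈ 72650.5 m.
With N decimal places the half-ulp bound is 0.5·10⁻ᴺ°, or 0.5·10⁻ᴺ × 72650.5 m on the ground.
Need 0.5 × 72650.5 × 10⁻ᴺ ≤ 1.7 → 10⁻ᴺ ≤ 4.680e-05, so N ≥ 4.33.
N = 4 would give 3.63 m (too coarse); N = 5 gives 0.363 m ≤ 1.7 m.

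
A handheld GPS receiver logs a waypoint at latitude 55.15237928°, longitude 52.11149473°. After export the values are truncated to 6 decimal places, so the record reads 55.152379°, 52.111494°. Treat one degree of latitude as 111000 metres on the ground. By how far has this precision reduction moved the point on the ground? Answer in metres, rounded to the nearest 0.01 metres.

Δlat = 55.15237928 − 55.152379 = +0.00000028°; Δlon = 52.11149473 − 52.111494 = +0.00000073°.
N–S: 0.00000028° × 111000 m/° = 0.03108 m.
E–W at 55.1524°: 0.00000073° × 111000 × cos 55.1524° = 0.00000073 × 111000 × 0.5714 ≈ 0.0463002 m.
Hypotenuse of the two orthogonal shifts: √(0.03108² + 0.0463002²) = 0.0557645 m.

0.06 metres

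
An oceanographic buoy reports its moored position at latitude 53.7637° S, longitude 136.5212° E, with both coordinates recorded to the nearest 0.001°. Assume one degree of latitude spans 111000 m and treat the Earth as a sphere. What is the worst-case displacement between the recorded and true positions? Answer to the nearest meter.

Rounding to 3 decimal places leaves each coordinate within ±0.0005° of the true value.
Latitude error → 0.0005 × 111000 = 55.5 m along the meridian.
East–west component at 53.7637°: 0.0005° × 111000 × cos 53.7637° ≈ 0.0005 × 65614 ≈ 32.807 m.
Combining orthogonally: (55.5² + 32.807²)^½ ≈ 64.4713 m.

64 meters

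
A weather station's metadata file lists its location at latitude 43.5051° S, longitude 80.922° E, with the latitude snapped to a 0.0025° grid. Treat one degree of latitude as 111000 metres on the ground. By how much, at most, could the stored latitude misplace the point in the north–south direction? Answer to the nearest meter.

With a 0.0025° grid the true value lies within half a step, ±0.0025°/2 = ±0.00125°, of the stored one.
North–south distance: 0.00125° × 111000 m/° = 138.75 m.

139 meters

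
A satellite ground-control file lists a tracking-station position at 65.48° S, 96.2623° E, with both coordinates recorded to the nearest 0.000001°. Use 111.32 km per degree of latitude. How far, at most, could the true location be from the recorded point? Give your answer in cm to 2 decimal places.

6.03 cm

Rounding to 6 decimal places leaves each coordinate within ±5e-07° of the true value.
N–S: 5e-07° × 111320 m/° = 0.05566 m.
Longitude error → 5e-07 × 111320 × cos 65.48° = 5e-07 × 111320 × 0.4150 ≈ 0.0230995 m.
Worst case both components are at the extreme and orthogonal: √(0.05566² + 0.0230995²) ≈ 0.0602629 m.
That is 0.0602629 m = 6.0263 cm.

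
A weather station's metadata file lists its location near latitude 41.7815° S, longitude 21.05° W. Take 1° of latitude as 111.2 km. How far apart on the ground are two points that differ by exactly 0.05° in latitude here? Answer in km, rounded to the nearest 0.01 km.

5.56 km

0.05° × 111200 m/° = 5560 m.
That is 5560 m = 5.56 km.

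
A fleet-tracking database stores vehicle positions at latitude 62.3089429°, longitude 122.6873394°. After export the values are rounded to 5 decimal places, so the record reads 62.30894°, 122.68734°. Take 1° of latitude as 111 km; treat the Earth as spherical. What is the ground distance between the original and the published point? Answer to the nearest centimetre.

The latitude changed by +0.0000029° and the longitude by -0.0000006°.
North–south shift: 0.0000029 × 111000 = 0.3219 m.
East–west at this latitude: -0.0000006° × 111000 × cos 62.3089° ≈ -0.0000006 × 51582.1 = -0.0309493 m.
Hypotenuse of the two orthogonal shifts: √(0.3219² + 0.0309493²) = 0.323384 m.
That is 0.323384 m = 32.338 cm.

32 centimetres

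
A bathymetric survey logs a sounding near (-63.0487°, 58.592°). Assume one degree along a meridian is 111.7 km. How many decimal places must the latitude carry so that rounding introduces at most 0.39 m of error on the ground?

One degree of latitude covers 111700 m.
With N decimal places the half-ulp bound is 0.5·10⁻ᴺ°, or 0.5·10⁻ᴺ × 111700 m on the ground.
Setting 55850 × 10⁻ᴺ ≤ 0.39 gives 10ᴺ ≥ 1.432e+05, i.e. N ≥ 5.16.
N = 5 would give 0.558 m (too coarse); N = 6 gives 0.0558 m ≤ 0.39 m.

6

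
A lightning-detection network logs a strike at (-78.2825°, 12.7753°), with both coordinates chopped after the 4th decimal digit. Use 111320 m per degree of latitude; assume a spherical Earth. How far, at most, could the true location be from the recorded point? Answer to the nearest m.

11 m

Truncating at 4 decimal places can drop up to a full unit in the last place, so each coordinate may be off by as much as 0.0001°.
North–south component: 0.0001° × 111320 = 11.132 m.
E–W at 78.2825°: 0.0001° × 111320 × cos 78.2825° = 0.0001 × 111320 × 0.2031 ≈ 2.26076 m.
The two errors are perpendicular, so the maximum displacement is √(11.132² + 2.26076²) ≈ 11.3592 m.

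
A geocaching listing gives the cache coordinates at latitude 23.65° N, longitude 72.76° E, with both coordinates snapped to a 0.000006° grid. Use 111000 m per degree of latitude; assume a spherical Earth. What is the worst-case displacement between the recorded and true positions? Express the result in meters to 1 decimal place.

With a 0.000006° grid the true value lies within half a step, ±0.000006°/2 = ±3e-06°, of the stored one.
N–S: 3e-06° × 111000 m/° = 0.333 m.
E–W at 23.65°: 3e-06° × 111000 × cos 23.65° = 3e-06 × 111000 × 0.9160 ≈ 0.305032 m.
The two errors are perpendicular, so the maximum displacement is √(0.333² + 0.305032²) ≈ 0.45159 m.

0.5 meters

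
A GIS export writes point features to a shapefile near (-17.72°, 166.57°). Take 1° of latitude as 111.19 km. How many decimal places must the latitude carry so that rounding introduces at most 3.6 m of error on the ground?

5 decimal places

One degree of latitude covers 111190 m.
Rounding to N decimal places gives at most 0.5 × 10⁻ᴺ degrees of error, i.e. 0.5 × 10⁻ᴺ × 111190 m.
Setting 55595 × 10⁻ᴺ ≤ 3.6 gives 10ᴺ ≥ 1.544e+04, i.e. N ≥ 4.19.
So 5 decimal places suffice (0.556 m); 4 would allow up to 5.56 m.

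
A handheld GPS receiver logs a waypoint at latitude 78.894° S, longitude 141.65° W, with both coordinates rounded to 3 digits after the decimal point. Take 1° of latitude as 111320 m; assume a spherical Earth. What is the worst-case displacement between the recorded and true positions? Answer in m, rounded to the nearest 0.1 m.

56.7 m

Rounding to 3 decimal places leaves each coordinate within ±0.0005° of the true value.
N–S: 0.0005° × 111320 m/° = 55.66 m.
East–west component at 78.894°: 0.0005° × 111320 × cos 78.894° ≈ 0.0005 × 21443 ≈ 10.7215 m.
Worst case both components are at the extreme and orthogonal: √(55.66² + 10.7215²) ≈ 56.6832 m.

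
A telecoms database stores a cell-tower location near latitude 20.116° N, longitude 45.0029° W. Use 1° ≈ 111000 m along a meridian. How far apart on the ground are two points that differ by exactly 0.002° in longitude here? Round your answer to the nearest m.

0.002° of longitude at 20.116° is 0.002 × 111000 × cos 20.116° ≈ 0.002 × 104229 = 208.458 m.

208 m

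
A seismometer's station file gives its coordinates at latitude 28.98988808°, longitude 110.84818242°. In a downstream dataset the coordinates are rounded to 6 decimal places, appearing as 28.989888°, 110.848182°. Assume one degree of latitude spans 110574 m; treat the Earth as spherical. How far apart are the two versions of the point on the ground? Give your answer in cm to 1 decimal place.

4.2 cm

Δlat = 28.98988808 − 28.989888 = +0.00000008°; Δlon = 110.84818242 − 110.848182 = +0.00000042°.
North–south shift: 0.00000008 × 110574 = 0.00884592 m.
E–W at 28.9899°: 0.00000042° × 110574 × cos 28.9899° = 0.00000042 × 110574 × 0.8747 ≈ 0.0406223 m.
Combined displacement = (0.00884592² + 0.0406223²)^½ ≈ 0.0415742 m.
That is 0.0415742 m = 4.1574 cm.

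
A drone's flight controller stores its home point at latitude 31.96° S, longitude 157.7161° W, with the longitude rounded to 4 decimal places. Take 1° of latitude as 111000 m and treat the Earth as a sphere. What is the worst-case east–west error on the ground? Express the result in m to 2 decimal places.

4.71 m

Rounding to 4 decimal places leaves the longitude within ±5e-05° of the true value.
At latitude 31.96° a degree of longitude spans 111000 m × cos 31.96° = 111000 × 0.8484 ≈ 94174.4 m.
Maximum E–W displacement: 5e-05 × 94174.4 = 4.70872 m.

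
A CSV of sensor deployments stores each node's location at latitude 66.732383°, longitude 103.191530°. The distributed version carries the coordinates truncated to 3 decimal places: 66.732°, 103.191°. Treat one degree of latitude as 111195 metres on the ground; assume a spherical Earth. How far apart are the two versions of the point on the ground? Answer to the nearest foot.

The latitude changed by +0.000383° and the longitude by +0.000530°.
N–S: 0.000383° × 111195 m/° = 42.5877 m.
E–W at 66.732°: 0.000530° × 111195 × cos 66.732° = 0.000530 × 111195 × 0.3950 ≈ 23.2806 m.
Distance: √(42.5877² + 23.2806²) ≈ 48.5355 m.
In feet: 48.5355 m ÷ 0.3048 ≈ 159.24 ft.

159 feet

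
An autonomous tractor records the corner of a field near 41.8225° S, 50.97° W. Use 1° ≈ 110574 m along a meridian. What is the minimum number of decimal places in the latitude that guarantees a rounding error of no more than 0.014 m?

7 decimal places

One degree of latitude covers 110574 m.
With N decimal places the half-ulp bound is 0.5·10⁻ᴺ°, or 0.5·10⁻ᴺ × 110574 m on the ground.
Setting 55287 × 10⁻ᴺ ≤ 0.014 gives 10ᴺ ≥ 3.949e+06, i.e. N ≥ 6.60.
So 7 decimal places suffice (0.00553 m); 6 would allow up to 0.0553 m.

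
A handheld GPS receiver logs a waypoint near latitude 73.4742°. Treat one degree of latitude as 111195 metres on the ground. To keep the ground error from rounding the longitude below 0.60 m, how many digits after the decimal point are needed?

5

At 73.4742° one degree of longitude covers 111195 × cos 73.4742° ≈ 111195 × 0.2844 ≈ 31629.1 m.
N decimal places → at most half a unit in the last place, 0.5 × 10⁻ᴺ° = 31629.1/2 × 10⁻ᴺ m.
Need 0.5 × 31629.1 × 10⁻ᴺ ≤ 0.60 → 10⁻ᴺ ≤ 3.794e-05, so N ≥ 4.42.
N = 4 would give 1.58 m (too coarse); N = 5 gives 0.158 m ≤ 0.60 m.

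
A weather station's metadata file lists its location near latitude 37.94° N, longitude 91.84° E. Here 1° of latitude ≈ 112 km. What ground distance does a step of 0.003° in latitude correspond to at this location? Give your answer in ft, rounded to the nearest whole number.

1102 ft

0.003° × 112000 m/° = 336 m.
Converting: 336 m × 3.2808 ft/m ≈ 1102.4 ft.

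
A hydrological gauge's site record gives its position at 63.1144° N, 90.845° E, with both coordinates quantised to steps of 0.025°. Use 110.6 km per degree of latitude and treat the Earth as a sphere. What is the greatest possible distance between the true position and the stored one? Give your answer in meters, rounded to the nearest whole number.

1517 meters

With a 0.025° grid the true value lies within half a step, ±0.025°/2 = ±0.0125°, of the stored one.
North–south component: 0.0125° × 110600 = 1382.5 m.
East–west component at 63.1144°: 0.0125° × 110600 × cos 63.1144° ≈ 0.0125 × 50014.5 ≈ 625.181 m.
The two errors are perpendicular, so the maximum displacement is √(1382.5² + 625.181²) ≈ 1517.29 m.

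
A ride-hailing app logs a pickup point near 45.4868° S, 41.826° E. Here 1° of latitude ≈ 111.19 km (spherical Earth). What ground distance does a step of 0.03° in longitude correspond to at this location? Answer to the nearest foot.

One degree of longitude here spans 111190 × cos 45.4868° = 111190 × 0.7011 ≈ 77952.4 m; 0.03° of that is 2338.57 m.
Converting: 2338.57 m × 3.2808 ft/m ≈ 7672.5 ft.

7672 feet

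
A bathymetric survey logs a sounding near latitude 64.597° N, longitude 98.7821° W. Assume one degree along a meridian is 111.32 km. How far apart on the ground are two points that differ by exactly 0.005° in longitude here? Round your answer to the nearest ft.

783 ft

0.005° of longitude at 64.597° is 0.005 × 111320 × cos 64.597° ≈ 0.005 × 47754.3 = 238.772 m.
Converting: 238.772 m × 3.2808 ft/m ≈ 783.37 ft.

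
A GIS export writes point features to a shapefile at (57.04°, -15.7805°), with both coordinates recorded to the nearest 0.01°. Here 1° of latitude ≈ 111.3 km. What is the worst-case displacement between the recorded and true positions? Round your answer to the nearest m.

Rounding to 2 decimal places leaves each coordinate within ±0.005° of the true value.
North–south component: 0.005° × 111300 = 556.5 m.
East–west component at 57.04°: 0.005° × 111300 × cos 57.04° ≈ 0.005 × 60553.1 ≈ 302.766 m.
Combining orthogonally: (556.5² + 302.766²)^½ ≈ 633.529 m.

634 m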